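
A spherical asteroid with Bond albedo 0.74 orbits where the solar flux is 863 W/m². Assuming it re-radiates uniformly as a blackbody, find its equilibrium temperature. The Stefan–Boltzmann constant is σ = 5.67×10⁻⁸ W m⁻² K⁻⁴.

Power absorbed = (1−a)S·πR²; power emitted = 4πR²σT⁴. Equating and cancelling πR²:
T = ((1−a)S / 4σ)^(1/4) = (224 / (4 × 5.67×10⁻⁸))^(1/4) = (9.89×10^8)^(1/4).
T = 177 K.

T ≈ 177 K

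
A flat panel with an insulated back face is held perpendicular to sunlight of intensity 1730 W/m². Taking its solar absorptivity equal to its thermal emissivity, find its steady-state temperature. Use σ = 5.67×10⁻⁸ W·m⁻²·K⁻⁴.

Absorbed flux αS = emitted flux εσT⁴ (one radiating face); with α = ε, T = (S/σ)^(1/4).
T = (1730 / 5.67×10⁻⁸)^(1/4) = (3.05×10^10)^(1/4).
T = 418 K.

T ≈ 418 K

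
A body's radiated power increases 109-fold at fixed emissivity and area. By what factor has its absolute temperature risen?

factor ≈ 3.23

P ∝ T⁴ ⇒ T ∝ P^(1/4), so T scales by (109)^(1/4) = 3.23.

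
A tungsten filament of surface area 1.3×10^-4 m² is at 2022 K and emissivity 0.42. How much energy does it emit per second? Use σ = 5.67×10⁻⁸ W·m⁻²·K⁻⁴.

Stefan–Boltzmann: P = εσAT⁴ = 0.42 × 5.67×10⁻⁸ × 1.30×10^-4 × (2022)⁴ = 0.42 × 5.67×10⁻⁸ × 1.30×10^-4 × 1.67×10^13.
P = 51.7 W.

P ≈ 51.7 W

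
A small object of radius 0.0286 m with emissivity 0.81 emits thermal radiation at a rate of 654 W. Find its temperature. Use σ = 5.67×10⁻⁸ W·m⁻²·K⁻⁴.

T ≈ 1080 K

A = 4πr² = 4π × (0.0286)² = 0.0103 m².
From P = εσAT⁴, T = (P / εσA)^(1/4) = (654 / (0.81 × 5.67×10⁻⁸ × 0.0103))^(1/4).
T = (1.39×10^12)^(1/4) = 1080 K.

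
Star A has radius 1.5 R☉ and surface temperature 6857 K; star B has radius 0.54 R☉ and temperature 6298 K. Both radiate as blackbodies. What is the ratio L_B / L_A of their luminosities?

L = 4πR²σT⁴ ∝ R²T⁴, so L_B/L_A = (0.54/1.5)² × (6298/6857)⁴ = 0.130 × 0.712 = 0.0922.

L_B/L_A ≈ 0.0922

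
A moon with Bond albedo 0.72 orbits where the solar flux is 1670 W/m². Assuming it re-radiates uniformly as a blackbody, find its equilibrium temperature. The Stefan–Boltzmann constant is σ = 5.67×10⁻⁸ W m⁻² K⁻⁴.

Power absorbed = (1−a)S·πR²; power emitted = 4πR²σT⁴. Equating and cancelling πR²:
T = ((1−a)S / 4σ)^(1/4) = (468 / (4 × 5.67×10⁻⁸))^(1/4) = (2.06×10^9)^(1/4).
T = 213 K.

T ≈ 213 K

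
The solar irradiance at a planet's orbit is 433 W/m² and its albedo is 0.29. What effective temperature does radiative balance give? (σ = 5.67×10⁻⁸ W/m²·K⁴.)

T ≈ 192 K

Power absorbed = (1−a)S·πR²; power emitted = 4πR²σT⁴. Equating and cancelling πR²:
T = ((1−a)S / 4σ)^(1/4) = (307 / (4 × 5.67×10⁻⁸))^(1/4) = (1.36×10^9)^(1/4).
T = 192 K.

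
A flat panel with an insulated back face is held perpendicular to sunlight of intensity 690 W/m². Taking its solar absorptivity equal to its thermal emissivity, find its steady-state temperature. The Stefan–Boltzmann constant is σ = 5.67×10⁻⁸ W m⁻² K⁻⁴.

Absorbed flux αS = emitted flux εσT⁴ (one radiating face); with α = ε, T = (S/σ)^(1/4).
T = (690 / 5.67×10⁻⁸)^(1/4) = (1.22×10^10)^(1/4).
T = 332 K.

T ≈ 332 K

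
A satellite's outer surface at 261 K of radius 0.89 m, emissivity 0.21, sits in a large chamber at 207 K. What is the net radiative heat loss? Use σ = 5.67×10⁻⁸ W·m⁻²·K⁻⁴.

A = 4πr² = 4π × (0.89)² = 9.95 m².
Q = εσA(T⁴ − T_s⁴). T⁴ − T_s⁴ = (261)⁴ − (207)⁴ = 4.64×10^9 − 1.84×10^9 = 2.80×10^9 K⁴.
Q = 0.21 × 5.67×10⁻⁸ × 9.95 × 2.80×10^9 = 332 W.

Q ≈ 332 W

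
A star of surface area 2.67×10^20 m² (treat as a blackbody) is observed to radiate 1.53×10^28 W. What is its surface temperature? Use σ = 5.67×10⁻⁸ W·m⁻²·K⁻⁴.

T ≈ 5640 K

From P = σAT⁴, T = (P / σA)^(1/4) = (1.53×10^28 / (5.67×10⁻⁸ × 2.67×10^20))^(1/4).
T = (1.01×10^15)^(1/4) = 5640 K.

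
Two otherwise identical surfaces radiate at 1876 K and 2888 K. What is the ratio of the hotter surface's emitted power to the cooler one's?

ratio ≈ 5.62

P ∝ T⁴, so the ratio is (2888/1876)⁴ = (1.539)⁴ = 5.62.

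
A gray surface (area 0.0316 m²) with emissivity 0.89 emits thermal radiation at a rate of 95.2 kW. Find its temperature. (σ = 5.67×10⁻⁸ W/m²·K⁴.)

From P = εσAT⁴, T = (P / εσA)^(1/4) = (95200 / (0.89 × 5.67×10⁻⁸ × 0.0316))^(1/4).
T = (5.97×10^13)^(1/4) = 2780 K.

T ≈ 2780 K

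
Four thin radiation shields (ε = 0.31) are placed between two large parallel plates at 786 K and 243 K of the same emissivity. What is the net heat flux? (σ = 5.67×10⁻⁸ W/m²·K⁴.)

Each of the 5 gaps contributes resistance (2/ε − 1) = 2/0.31 − 1 = 5.452; total = 27.26.
q = σ(T₁⁴ − T₂⁴) / 27.26 = 5.67×10⁻⁸ × 3.78×10^11 / 27.26 = 787 W/m².

q ≈ 787 W/m²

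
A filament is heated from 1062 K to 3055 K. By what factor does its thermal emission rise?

ratio ≈ 68.5

P ∝ T⁴, so the ratio is (3055/1062)⁴ = (2.877)⁴ = 68.5.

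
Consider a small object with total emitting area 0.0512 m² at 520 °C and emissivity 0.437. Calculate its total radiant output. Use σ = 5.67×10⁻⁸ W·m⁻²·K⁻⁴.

520 °C = 793 K.
Stefan–Boltzmann: P = εσAT⁴ = 0.437 × 5.67×10⁻⁸ × 0.0512 × (793)⁴ = 0.437 × 5.67×10⁻⁸ × 0.0512 × 3.95×10^11.
P = 502 W.

P ≈ 502 W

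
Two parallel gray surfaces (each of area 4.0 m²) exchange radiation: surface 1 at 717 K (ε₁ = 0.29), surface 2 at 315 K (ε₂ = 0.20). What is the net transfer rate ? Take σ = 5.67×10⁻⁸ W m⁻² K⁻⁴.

Q ≈ 7750 W

For two large parallel gray plates, q = σ(T₁⁴ − T₂⁴) / (1/ε₁ + 1/ε₂ − 1).
1/ε₁ + 1/ε₂ − 1 = 1/0.29 + 1/0.20 − 1 = 7.448.
T₁⁴ − T₂⁴ = 2.64×10^11 − 9.85×10^9 = 2.54×10^11 K⁴.
q = 5.67×10⁻⁸ × 2.54×10^11 / 7.448 = 1940 W/m².
Q = q·A = 1940 × 4.0 = 7750 W.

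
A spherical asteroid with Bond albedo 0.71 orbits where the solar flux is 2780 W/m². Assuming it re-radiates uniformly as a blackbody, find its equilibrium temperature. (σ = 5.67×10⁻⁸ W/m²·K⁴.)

Power absorbed = (1−a)S·πR²; power emitted = 4πR²σT⁴. Equating and cancelling πR²:
T = ((1−a)S / 4σ)^(1/4) = (806 / (4 × 5.67×10⁻⁸))^(1/4) = (3.55×10^9)^(1/4).
T = 244 K.

T ≈ 244 K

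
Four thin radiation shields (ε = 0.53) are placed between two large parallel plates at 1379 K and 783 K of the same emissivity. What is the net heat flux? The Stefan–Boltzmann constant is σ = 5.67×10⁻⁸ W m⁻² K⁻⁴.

q ≈ 13200 W/m²

Each of the 5 gaps contributes resistance (2/ε − 1) = 2/0.53 − 1 = 2.774; total = 13.87.
q = σ(T₁⁴ − T₂⁴) / 13.87 = 5.67×10⁻⁸ × 3.24×10^12 / 13.87 = 13200 W/m².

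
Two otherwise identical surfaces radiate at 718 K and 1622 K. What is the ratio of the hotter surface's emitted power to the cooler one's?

P ∝ T⁴, so the ratio is (1622/718)⁴ = (2.259)⁴ = 26.0.

ratio ≈ 26.0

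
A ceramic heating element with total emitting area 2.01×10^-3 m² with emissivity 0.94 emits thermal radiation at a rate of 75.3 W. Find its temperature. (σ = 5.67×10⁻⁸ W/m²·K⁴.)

T ≈ 916 K

From P = εσAT⁴, T = (P / εσA)^(1/4) = (75.3 / (0.94 × 5.67×10⁻⁸ × 2.01×10^-3))^(1/4).
T = (7.03×10^11)^(1/4) = 916 K.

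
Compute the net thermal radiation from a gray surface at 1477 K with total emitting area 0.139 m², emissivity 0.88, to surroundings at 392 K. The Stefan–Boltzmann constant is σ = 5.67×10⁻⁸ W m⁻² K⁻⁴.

Q = εσA(T⁴ − T_s⁴). T⁴ − T_s⁴ = (1477)⁴ − (392)⁴ = 4.76×10^12 − 2.36×10^10 = 4.74×10^12 K⁴.
Q = 0.88 × 5.67×10⁻⁸ × 0.139 × 4.74×10^12 = 32800 W.

Q ≈ 32800 W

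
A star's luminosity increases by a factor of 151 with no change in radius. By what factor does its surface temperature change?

factor ≈ 3.51

P ∝ T⁴ ⇒ T ∝ P^(1/4), so T scales by (151)^(1/4) = 3.51.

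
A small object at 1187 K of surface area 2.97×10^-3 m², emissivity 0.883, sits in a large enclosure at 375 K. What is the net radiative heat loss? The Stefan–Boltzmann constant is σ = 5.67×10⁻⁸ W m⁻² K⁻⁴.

Q ≈ 292 W

Q = εσA(T⁴ − T_s⁴). T⁴ − T_s⁴ = (1187)⁴ − (375)⁴ = 1.99×10^12 − 1.98×10^10 = 1.97×10^12 K⁴.
Q = 0.883 × 5.67×10⁻⁸ × 2.97×10^-3 × 1.97×10^12 = 292 W.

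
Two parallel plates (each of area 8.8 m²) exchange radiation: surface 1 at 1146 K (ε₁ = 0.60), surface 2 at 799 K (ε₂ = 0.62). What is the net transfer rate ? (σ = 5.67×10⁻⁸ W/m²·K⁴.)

Q ≈ 2.88×10^5 W

For two large parallel gray plates, q = σ(T₁⁴ − T₂⁴) / (1/ε₁ + 1/ε₂ − 1).
1/ε₁ + 1/ε₂ − 1 = 1/0.60 + 1/0.62 − 1 = 2.280.
T₁⁴ − T₂⁴ = 1.72×10^12 − 4.08×10^11 = 1.32×10^12 K⁴.
q = 5.67×10⁻⁸ × 1.32×10^12 / 2.280 = 32800 W/m².
Q = q·A = 32800 × 8.8 = 2.88×10^5 W.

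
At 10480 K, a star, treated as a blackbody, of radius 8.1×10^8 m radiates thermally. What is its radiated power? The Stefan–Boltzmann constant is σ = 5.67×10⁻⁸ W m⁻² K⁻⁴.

P ≈ 5.64×10^27 W

A = 4πr² = 4π × (8.1×10^8)² = 8.24×10^18 m².
P = σAT⁴ = 5.67×10⁻⁸ × 8.24×10^18 × (10480)⁴ = 5.67×10⁻⁸ × 8.24×10^18 × 1.21×10^16.
P = 5.64×10^27 W.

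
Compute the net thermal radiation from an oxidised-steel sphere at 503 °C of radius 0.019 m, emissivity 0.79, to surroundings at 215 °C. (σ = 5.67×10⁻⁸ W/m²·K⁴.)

A = 4πr² = 4π × (0.019)² = 4.54×10^-3 m².
Convert: 503 °C = 776 K; 215 °C = 488 K.
Q = εσA(T⁴ − T_s⁴). T⁴ − T_s⁴ = (776)⁴ − (488)⁴ = 3.63×10^11 − 5.67×10^10 = 3.06×10^11 K⁴.
Q = 0.79 × 5.67×10⁻⁸ × 4.54×10^-3 × 3.06×10^11 = 62.2 W.

Q ≈ 62.2 W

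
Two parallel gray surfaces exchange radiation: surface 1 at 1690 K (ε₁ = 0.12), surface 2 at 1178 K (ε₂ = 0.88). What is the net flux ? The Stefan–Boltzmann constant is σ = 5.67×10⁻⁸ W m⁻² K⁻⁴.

q ≈ 41700 W/m²

For two large parallel gray plates, q = σ(T₁⁴ − T₂⁴) / (1/ε₁ + 1/ε₂ − 1).
1/ε₁ + 1/ε₂ − 1 = 1/0.12 + 1/0.88 − 1 = 8.470.
T₁⁴ − T₂⁴ = 8.16×10^12 − 1.93×10^12 = 6.23×10^12 K⁴.
q = 5.67×10⁻⁸ × 6.23×10^12 / 8.470 = 41700 W/m².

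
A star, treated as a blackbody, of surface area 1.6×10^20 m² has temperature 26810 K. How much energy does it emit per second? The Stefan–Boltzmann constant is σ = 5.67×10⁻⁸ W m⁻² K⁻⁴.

P = σAT⁴ = 5.67×10⁻⁸ × 1.60×10^20 × (26810)⁴ = 5.67×10⁻⁸ × 1.60×10^20 × 5.17×10^17.
P = 4.69×10^30 W.

P ≈ 4.69×10^30 W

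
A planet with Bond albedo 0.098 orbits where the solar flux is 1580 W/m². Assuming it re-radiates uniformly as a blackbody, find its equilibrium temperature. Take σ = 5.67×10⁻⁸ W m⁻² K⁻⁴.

T ≈ 282 K

Power absorbed = (1−a)S·πR²; power emitted = 4πR²σT⁴. Equating and cancelling πR²:
T = ((1−a)S / 4σ)^(1/4) = (1430 / (4 × 5.67×10⁻⁸))^(1/4) = (6.28×10^9)^(1/4).
T = 282 K.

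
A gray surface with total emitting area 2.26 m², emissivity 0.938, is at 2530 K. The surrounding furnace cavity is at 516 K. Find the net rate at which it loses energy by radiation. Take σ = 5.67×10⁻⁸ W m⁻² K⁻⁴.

Q = εσA(T⁴ − T_s⁴). T⁴ − T_s⁴ = (2530)⁴ − (516)⁴ = 4.10×10^13 − 7.09×10^10 = 4.09×10^13 K⁴.
Q = 0.938 × 5.67×10⁻⁸ × 2.26 × 4.09×10^13 = 4.92×10^6 W.

Q ≈ 4.92×10^6 W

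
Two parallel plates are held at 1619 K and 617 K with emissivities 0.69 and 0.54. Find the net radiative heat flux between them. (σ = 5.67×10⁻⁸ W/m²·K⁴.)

q ≈ 1.66×10^5 W/m²

For two large parallel gray plates, q = σ(T₁⁴ − T₂⁴) / (1/ε₁ + 1/ε₂ − 1).
1/ε₁ + 1/ε₂ − 1 = 1/0.69 + 1/0.54 − 1 = 2.301.
T₁⁴ − T₂⁴ = 6.87×10^12 − 1.45×10^11 = 6.73×10^12 K⁴.
q = 5.67×10⁻⁸ × 6.73×10^12 / 2.301 = 1.66×10^5 W/m².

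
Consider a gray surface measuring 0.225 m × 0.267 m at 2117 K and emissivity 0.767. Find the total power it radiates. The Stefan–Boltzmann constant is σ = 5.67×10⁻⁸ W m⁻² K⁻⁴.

A = 0.225 × 0.267 = 0.0601 m².
P = εσAT⁴ = 0.767 × 5.67×10⁻⁸ × 0.0601 × (2117)⁴ = 0.767 × 5.67×10⁻⁸ × 0.0601 × 2.01×10^13.
P = 52500 W.

P ≈ 52500 W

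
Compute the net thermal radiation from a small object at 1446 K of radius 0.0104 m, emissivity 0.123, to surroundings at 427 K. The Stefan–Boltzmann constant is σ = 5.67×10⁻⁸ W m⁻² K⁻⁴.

Q ≈ 41.1 W

A = 4πr² = 4π × (0.0104)² = 1.36×10^-3 m².
Q = εσA(T⁴ − T_s⁴). T⁴ − T_s⁴ = (1446)⁴ − (427)⁴ = 4.37×10^12 − 3.32×10^10 = 4.34×10^12 K⁴.
Q = 0.123 × 5.67×10⁻⁸ × 1.36×10^-3 × 4.34×10^12 = 41.1 W.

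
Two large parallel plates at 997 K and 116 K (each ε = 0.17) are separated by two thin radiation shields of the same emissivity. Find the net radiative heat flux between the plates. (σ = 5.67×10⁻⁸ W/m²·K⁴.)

q ≈ 1730 W/m²

Each of the 3 gaps contributes resistance (2/ε − 1) = 2/0.17 − 1 = 10.76; total = 32.29.
q = σ(T₁⁴ − T₂⁴) / 32.29 = 5.67×10⁻⁸ × 9.88×10^11 / 32.29 = 1730 W/m².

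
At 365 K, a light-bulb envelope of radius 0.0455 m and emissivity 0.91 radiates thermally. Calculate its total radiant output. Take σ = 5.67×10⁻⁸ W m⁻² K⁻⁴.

P ≈ 23.8 W

A = 4πr² = 4π × (0.0455)² = 0.0260 m².
Stefan–Boltzmann: P = εσAT⁴ = 0.91 × 5.67×10⁻⁸ × 0.0260 × (365)⁴ = 0.91 × 5.67×10⁻⁸ × 0.0260 × 1.77×10^10.
P = 23.8 W.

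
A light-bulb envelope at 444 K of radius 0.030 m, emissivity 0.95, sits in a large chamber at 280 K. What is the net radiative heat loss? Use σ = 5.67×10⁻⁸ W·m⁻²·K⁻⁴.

Q ≈ 19.9 W

A = 4πr² = 4π × (0.030)² = 0.0113 m².
Q = εσA(T⁴ − T_s⁴). T⁴ − T_s⁴ = (444)⁴ − (280)⁴ = 3.89×10^10 − 6.15×10^9 = 3.27×10^10 K⁴.
Q = 0.95 × 5.67×10⁻⁸ × 0.0113 × 3.27×10^10 = 19.9 W.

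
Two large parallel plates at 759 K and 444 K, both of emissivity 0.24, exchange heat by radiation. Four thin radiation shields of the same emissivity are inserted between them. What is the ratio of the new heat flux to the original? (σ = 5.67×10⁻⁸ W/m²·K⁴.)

ratio ≈ 0.200

With N identical shields there are N+1 = 5 gaps in series, each with the same radiative resistance, so the flux falls to 1/(N+1) of its unshielded value.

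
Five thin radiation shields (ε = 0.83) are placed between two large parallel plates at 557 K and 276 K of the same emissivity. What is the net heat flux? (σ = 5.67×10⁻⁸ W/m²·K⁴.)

q ≈ 606 W/m²

Each of the 6 gaps contributes resistance (2/ε − 1) = 2/0.83 − 1 = 1.410; total = 8.458.
q = σ(T₁⁴ − T₂⁴) / 8.458 = 5.67×10⁻⁸ × 9.05×10^10 / 8.458 = 606 W/m².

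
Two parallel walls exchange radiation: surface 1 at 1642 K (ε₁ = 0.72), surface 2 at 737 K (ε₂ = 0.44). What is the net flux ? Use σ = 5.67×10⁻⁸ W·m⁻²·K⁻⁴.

For two large parallel gray plates, q = σ(T₁⁴ − T₂⁴) / (1/ε₁ + 1/ε₂ − 1).
1/ε₁ + 1/ε₂ − 1 = 1/0.72 + 1/0.44 − 1 = 2.662.
T₁⁴ − T₂⁴ = 7.27×10^12 − 2.95×10^11 = 6.97×10^12 K⁴.
q = 5.67×10⁻⁸ × 6.97×10^12 / 2.662 = 1.49×10^5 W/m².

q ≈ 1.49×10^5 W/m²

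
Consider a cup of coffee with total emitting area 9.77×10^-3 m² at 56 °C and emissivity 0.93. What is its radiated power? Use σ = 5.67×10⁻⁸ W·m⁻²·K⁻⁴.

P ≈ 6.04 W

56 °C = 329 K.
P = εσAT⁴ = 0.93 × 5.67×10⁻⁸ × 9.77×10^-3 × (329)⁴ = 0.93 × 5.67×10⁻⁸ × 9.77×10^-3 × 1.17×10^10.
P = 6.04 W.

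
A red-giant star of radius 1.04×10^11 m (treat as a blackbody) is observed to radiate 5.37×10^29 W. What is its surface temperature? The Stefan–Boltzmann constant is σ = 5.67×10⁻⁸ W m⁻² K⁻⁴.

A = 4πr² = 4π × (1.04×10^11)² = 1.36×10^23 m².
From P = σAT⁴, T = (P / σA)^(1/4) = (5.37×10^29 / (5.67×10⁻⁸ × 1.36×10^23))^(1/4).
T = (6.97×10^13)^(1/4) = 2890 K.

T ≈ 2890 K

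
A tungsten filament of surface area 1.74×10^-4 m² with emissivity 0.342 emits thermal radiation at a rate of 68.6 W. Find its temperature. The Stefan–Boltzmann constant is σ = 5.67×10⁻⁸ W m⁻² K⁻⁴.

From P = εσAT⁴, T = (P / εσA)^(1/4) = (68.6 / (0.342 × 5.67×10⁻⁸ × 1.74×10^-4))^(1/4).
T = (2.03×10^13)^(1/4) = 2120 K.

T ≈ 2120 K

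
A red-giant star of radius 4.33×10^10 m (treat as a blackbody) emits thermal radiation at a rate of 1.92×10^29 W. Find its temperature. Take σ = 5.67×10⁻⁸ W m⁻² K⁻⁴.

T ≈ 3460 K

A = 4πr² = 4π × (4.33×10^10)² = 2.36×10^22 m².
From P = σAT⁴, T = (P / σA)^(1/4) = (1.92×10^29 / (5.67×10⁻⁸ × 2.36×10^22))^(1/4).
T = (1.44×10^14)^(1/4) = 3460 K.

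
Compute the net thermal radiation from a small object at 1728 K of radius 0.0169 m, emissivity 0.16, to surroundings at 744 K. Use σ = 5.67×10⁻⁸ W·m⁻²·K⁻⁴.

A = 4πr² = 4π × (0.0169)² = 3.59×10^-3 m².
Q = εσA(T⁴ − T_s⁴). T⁴ − T_s⁴ = (1728)⁴ − (744)⁴ = 8.92×10^12 − 3.06×10^11 = 8.61×10^12 K⁴.
Q = 0.16 × 5.67×10⁻⁸ × 3.59×10^-3 × 8.61×10^12 = 280 W.

Q ≈ 280 W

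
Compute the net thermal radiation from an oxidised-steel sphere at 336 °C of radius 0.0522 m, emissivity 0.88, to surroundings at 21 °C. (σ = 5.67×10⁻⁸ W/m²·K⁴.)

Q ≈ 222 W

A = 4πr² = 4π × (0.0522)² = 0.0342 m².
Convert: 336 °C = 609 K; 21 °C = 294 K.
Q = εσA(T⁴ − T_s⁴). T⁴ − T_s⁴ = (609)⁴ − (294)⁴ = 1.38×10^11 − 7.47×10^9 = 1.30×10^11 K⁴.
Q = 0.88 × 5.67×10⁻⁸ × 0.0342 × 1.30×10^11 = 222 W.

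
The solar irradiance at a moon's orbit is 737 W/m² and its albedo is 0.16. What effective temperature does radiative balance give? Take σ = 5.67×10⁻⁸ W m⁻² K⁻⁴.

T ≈ 229 K

Power absorbed = (1−a)S·πR²; power emitted = 4πR²σT⁴. Equating and cancelling πR²:
T = ((1−a)S / 4σ)^(1/4) = (619 / (4 × 5.67×10⁻⁸))^(1/4) = (2.73×10^9)^(1/4).
T = 229 K.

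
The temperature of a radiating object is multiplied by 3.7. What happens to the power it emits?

P ∝ T⁴, so the power scales as (3.7)⁴ = 187.

factor ≈ 187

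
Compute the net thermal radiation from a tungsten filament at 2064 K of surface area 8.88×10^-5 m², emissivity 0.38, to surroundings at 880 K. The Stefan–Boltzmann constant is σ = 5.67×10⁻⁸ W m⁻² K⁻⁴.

Q = εσA(T⁴ − T_s⁴). T⁴ − T_s⁴ = (2064)⁴ − (880)⁴ = 1.81×10^13 − 6.00×10^11 = 1.75×10^13 K⁴.
Q = 0.38 × 5.67×10⁻⁸ × 8.88×10^-5 × 1.75×10^13 = 33.6 W.

Q ≈ 33.6 W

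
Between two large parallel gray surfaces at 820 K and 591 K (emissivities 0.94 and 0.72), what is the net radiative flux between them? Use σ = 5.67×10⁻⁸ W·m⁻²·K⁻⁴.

q ≈ 12900 W/m²

For two large parallel gray plates, q = σ(T₁⁴ − T₂⁴) / (1/ε₁ + 1/ε₂ − 1).
1/ε₁ + 1/ε₂ − 1 = 1/0.94 + 1/0.72 − 1 = 1.453.
T₁⁴ − T₂⁴ = 4.52×10^11 − 1.22×10^11 = 3.30×10^11 K⁴.
q = 5.67×10⁻⁸ × 3.30×10^11 / 1.453 = 12900 W/m².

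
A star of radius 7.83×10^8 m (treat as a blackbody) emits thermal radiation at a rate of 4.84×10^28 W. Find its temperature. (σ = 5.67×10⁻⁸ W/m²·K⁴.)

A = 4πr² = 4π × (7.83×10^8)² = 7.70×10^18 m².
From P = σAT⁴, T = (P / σA)^(1/4) = (4.84×10^28 / (5.67×10⁻⁸ × 7.70×10^18))^(1/4).
T = (1.11×10^17)^(1/4) = 18200 K.

T ≈ 18200 K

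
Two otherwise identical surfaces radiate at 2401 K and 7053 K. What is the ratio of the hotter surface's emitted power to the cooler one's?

ratio ≈ 74.5

P ∝ T⁴, so the ratio is (7053/2401)⁴ = (2.938)⁴ = 74.5.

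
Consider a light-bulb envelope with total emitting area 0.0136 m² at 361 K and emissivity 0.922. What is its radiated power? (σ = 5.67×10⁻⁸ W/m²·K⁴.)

P ≈ 12.1 W

P = εσAT⁴ = 0.922 × 5.67×10⁻⁸ × 0.0136 × (361)⁴ = 0.922 × 5.67×10⁻⁸ × 0.0136 × 1.70×10^10.
P = 12.1 W.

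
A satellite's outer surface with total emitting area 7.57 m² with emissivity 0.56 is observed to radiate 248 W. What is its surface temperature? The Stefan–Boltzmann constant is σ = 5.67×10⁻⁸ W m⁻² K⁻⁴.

T ≈ 179 K

From P = εσAT⁴, T = (P / εσA)^(1/4) = (248 / (0.56 × 5.67×10⁻⁸ × 7.57))^(1/4).
T = (1.03×10^9)^(1/4) = 179 K.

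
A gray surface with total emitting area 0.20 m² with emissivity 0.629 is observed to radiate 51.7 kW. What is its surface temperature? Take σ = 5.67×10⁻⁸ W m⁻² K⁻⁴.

T ≈ 1640 K

From P = εσAT⁴, T = (P / εσA)^(1/4) = (51700 / (0.629 × 5.67×10⁻⁸ × 0.200))^(1/4).
T = (7.25×10^12)^(1/4) = 1640 K.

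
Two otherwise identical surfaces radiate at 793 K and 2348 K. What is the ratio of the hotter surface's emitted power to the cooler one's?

P ∝ T⁴, so the ratio is (2348/793)⁴ = (2.961)⁴ = 76.9.

ratio ≈ 76.9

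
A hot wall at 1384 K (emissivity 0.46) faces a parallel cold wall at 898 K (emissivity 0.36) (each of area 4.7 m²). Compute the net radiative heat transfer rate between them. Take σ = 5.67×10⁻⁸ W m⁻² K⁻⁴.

For two large parallel gray plates, q = σ(T₁⁴ − T₂⁴) / (1/ε₁ + 1/ε₂ − 1).
1/ε₁ + 1/ε₂ − 1 = 1/0.46 + 1/0.36 − 1 = 3.952.
T₁⁴ − T₂⁴ = 3.67×10^12 − 6.50×10^11 = 3.02×10^12 K⁴.
q = 5.67×10⁻⁸ × 3.02×10^12 / 3.952 = 43300 W/m².
Q = q·A = 43300 × 4.7 = 2.04×10^5 W.

Q ≈ 2.04×10^5 W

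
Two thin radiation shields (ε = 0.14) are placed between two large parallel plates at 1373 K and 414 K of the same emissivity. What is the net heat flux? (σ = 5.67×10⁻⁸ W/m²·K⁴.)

q ≈ 5010 W/m²

Each of the 3 gaps contributes resistance (2/ε − 1) = 2/0.14 − 1 = 13.29; total = 39.86.
q = σ(T₁⁴ − T₂⁴) / 39.86 = 5.67×10⁻⁸ × 3.52×10^12 / 39.86 = 5010 W/m².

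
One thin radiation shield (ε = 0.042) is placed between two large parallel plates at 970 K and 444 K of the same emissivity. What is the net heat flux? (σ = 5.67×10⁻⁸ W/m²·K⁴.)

q ≈ 515 W/m²

Each of the 2 gaps contributes resistance (2/ε − 1) = 2/0.042 − 1 = 46.62; total = 93.24.
q = σ(T₁⁴ − T₂⁴) / 93.24 = 5.67×10⁻⁸ × 8.46×10^11 / 93.24 = 515 W/m².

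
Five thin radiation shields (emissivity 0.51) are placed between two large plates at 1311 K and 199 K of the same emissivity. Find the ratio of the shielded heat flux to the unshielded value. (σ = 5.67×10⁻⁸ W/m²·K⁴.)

With N identical shields there are N+1 = 6 gaps in series, each with the same radiative resistance, so the flux falls to 1/(N+1) of its unshielded value.

ratio ≈ 0.167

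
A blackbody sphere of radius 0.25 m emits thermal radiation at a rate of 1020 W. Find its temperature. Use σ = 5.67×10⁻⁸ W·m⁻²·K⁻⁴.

T ≈ 389 K

A = 4πr² = 4π × (0.25)² = 0.785 m².
From P = σAT⁴, T = (P / σA)^(1/4) = (1020 / (5.67×10⁻⁸ × 0.785))^(1/4).
T = (2.29×10^10)^(1/4) = 389 K.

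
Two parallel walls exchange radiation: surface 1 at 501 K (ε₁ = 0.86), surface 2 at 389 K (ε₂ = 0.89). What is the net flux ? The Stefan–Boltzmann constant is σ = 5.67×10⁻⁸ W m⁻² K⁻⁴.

q ≈ 1770 W/m²

For two large parallel gray plates, q = σ(T₁⁴ − T₂⁴) / (1/ε₁ + 1/ε₂ − 1).
1/ε₁ + 1/ε₂ − 1 = 1/0.86 + 1/0.89 − 1 = 1.286.
T₁⁴ − T₂⁴ = 6.30×10^10 − 2.29×10^10 = 4.01×10^10 K⁴.
q = 5.67×10⁻⁸ × 4.01×10^10 / 1.286 = 1770 W/m².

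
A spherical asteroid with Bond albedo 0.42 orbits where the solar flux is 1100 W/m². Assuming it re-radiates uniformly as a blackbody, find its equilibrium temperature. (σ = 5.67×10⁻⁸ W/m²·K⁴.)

Power absorbed = (1−a)S·πR²; power emitted = 4πR²σT⁴. Equating and cancelling πR²:
T = ((1−a)S / 4σ)^(1/4) = (638 / (4 × 5.67×10⁻⁸))^(1/4) = (2.81×10^9)^(1/4).
T = 230 K.

T ≈ 230 K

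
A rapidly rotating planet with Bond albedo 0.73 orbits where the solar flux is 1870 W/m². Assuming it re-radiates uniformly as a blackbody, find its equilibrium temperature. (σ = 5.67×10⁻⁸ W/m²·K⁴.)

Power absorbed = (1−a)S·πR²; power emitted = 4πR²σT⁴. Equating and cancelling πR²:
T = ((1−a)S / 4σ)^(1/4) = (505 / (4 × 5.67×10⁻⁸))^(1/4) = (2.23×10^9)^(1/4).
T = 217 K.

T ≈ 217 K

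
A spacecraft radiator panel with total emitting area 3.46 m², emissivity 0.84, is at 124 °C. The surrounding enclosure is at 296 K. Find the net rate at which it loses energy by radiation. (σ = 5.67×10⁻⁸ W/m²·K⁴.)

Q ≈ 2830 W

Convert: 124 °C = 397 K.
Q = εσA(T⁴ − T_s⁴). T⁴ − T_s⁴ = (397)⁴ − (296)⁴ = 2.48×10^10 − 7.68×10^9 = 1.72×10^10 K⁴.
Q = 0.84 × 5.67×10⁻⁸ × 3.46 × 1.72×10^10 = 2830 W.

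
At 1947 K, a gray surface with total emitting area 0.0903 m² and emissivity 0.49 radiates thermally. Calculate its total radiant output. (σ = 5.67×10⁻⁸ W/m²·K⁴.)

P = εσAT⁴ = 0.49 × 5.67×10⁻⁸ × 0.0903 × (1947)⁴ = 0.49 × 5.67×10⁻⁸ × 0.0903 × 1.44×10^13.
P = 36100 W.

P ≈ 36100 W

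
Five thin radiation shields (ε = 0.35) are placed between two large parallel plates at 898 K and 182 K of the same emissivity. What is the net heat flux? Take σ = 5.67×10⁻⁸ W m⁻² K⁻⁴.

Each of the 6 gaps contributes resistance (2/ε − 1) = 2/0.35 − 1 = 4.714; total = 28.29.
q = σ(T₁⁴ − T₂⁴) / 28.29 = 5.67×10⁻⁸ × 6.49×10^11 / 28.29 = 1300 W/m².

q ≈ 1300 W/m²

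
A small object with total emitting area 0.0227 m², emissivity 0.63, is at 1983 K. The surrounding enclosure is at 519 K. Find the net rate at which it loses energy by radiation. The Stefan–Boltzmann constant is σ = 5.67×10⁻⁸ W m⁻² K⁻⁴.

Q = εσA(T⁴ − T_s⁴). T⁴ − T_s⁴ = (1983)⁴ − (519)⁴ = 1.55×10^13 − 7.26×10^10 = 1.54×10^13 K⁴.
Q = 0.63 × 5.67×10⁻⁸ × 0.0227 × 1.54×10^13 = 12500 W.

Q ≈ 12500 W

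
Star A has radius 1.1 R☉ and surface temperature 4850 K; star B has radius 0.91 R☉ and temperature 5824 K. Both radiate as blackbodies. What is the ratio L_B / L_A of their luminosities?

L_B/L_A ≈ 1.42

L = 4πR²σT⁴ ∝ R²T⁴, so L_B/L_A = (0.91/1.1)² × (5824/4850)⁴ = 0.684 × 2.08 = 1.42.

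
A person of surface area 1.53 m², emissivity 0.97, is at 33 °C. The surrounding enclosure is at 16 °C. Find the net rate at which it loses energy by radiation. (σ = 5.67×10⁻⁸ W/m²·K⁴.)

Q ≈ 151 W

Convert: 33 °C = 306 K; 16 °C = 289 K.
Q = εσA(T⁴ − T_s⁴). T⁴ − T_s⁴ = (306)⁴ − (289)⁴ = 8.77×10^9 − 6.98×10^9 = 1.79×10^9 K⁴.
Q = 0.97 × 5.67×10⁻⁸ × 1.53 × 1.79×10^9 = 151 W.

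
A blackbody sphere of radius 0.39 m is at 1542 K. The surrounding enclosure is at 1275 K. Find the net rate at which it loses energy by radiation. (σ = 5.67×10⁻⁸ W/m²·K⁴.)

A = 4πr² = 4π × (0.39)² = 1.91 m².
Q = σA(T⁴ − T_s⁴). T⁴ − T_s⁴ = (1542)⁴ − (1275)⁴ = 5.65×10^12 − 2.64×10^12 = 3.01×10^12 K⁴.
Q = 5.67×10⁻⁸ × 1.91 × 3.01×10^12 = 3.26×10^5 W.

Q ≈ 3.26×10^5 W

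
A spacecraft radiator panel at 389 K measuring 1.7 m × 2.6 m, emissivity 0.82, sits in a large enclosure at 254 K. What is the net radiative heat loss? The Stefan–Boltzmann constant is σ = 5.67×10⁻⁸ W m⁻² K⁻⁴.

A = 1.7 × 2.6 = 4.42 m².
Q = εσA(T⁴ − T_s⁴). T⁴ − T_s⁴ = (389)⁴ − (254)⁴ = 2.29×10^10 − 4.16×10^9 = 1.87×10^10 K⁴.
Q = 0.82 × 5.67×10⁻⁸ × 4.42 × 1.87×10^10 = 3850 W.

Q ≈ 3850 W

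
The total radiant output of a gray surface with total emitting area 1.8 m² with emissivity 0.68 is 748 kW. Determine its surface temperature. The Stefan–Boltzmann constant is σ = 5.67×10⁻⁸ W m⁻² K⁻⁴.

T ≈ 1810 K

From P = εσAT⁴, T = (P / εσA)^(1/4) = (7.48×10^5 / (0.68 × 5.67×10⁻⁸ × 1.80))^(1/4).
T = (1.08×10^13)^(1/4) = 1810 K.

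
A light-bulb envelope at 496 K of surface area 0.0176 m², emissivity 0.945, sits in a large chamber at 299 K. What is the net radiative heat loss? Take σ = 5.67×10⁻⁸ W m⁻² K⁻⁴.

Q = εσA(T⁴ − T_s⁴). T⁴ − T_s⁴ = (496)⁴ − (299)⁴ = 6.05×10^10 − 7.99×10^9 = 5.25×10^10 K⁴.
Q = 0.945 × 5.67×10⁻⁸ × 0.0176 × 5.25×10^10 = 49.5 W.

Q ≈ 49.5 W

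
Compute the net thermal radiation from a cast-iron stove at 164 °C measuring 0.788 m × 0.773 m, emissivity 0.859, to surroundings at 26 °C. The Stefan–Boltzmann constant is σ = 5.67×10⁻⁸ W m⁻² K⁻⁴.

Q ≈ 845 W

A = 0.788 × 0.773 = 0.609 m².
Convert: 164 °C = 437 K; 26 °C = 299 K.
Q = εσA(T⁴ − T_s⁴). T⁴ − T_s⁴ = (437)⁴ − (299)⁴ = 3.65×10^10 − 7.99×10^9 = 2.85×10^10 K⁴.
Q = 0.859 × 5.67×10⁻⁸ × 0.609 × 2.85×10^10 = 845 W.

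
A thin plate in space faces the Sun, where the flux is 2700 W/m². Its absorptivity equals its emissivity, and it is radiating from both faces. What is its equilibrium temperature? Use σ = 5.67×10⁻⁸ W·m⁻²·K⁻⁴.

T ≈ 393 K

Absorbed flux αS = emitted flux 2εσT⁴ per unit area; with α = ε this gives T = (S/2σ)^(1/4).
T = (2700 / (2 × 5.67×10⁻⁸))^(1/4) = (2.38×10^10)^(1/4).
T = 393 K.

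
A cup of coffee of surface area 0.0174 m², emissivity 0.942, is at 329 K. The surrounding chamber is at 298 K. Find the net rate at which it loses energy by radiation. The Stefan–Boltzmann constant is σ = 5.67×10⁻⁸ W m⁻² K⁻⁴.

Q = εσA(T⁴ − T_s⁴). T⁴ − T_s⁴ = (329)⁴ − (298)⁴ = 1.17×10^10 − 7.89×10^9 = 3.83×10^9 K⁴.
Q = 0.942 × 5.67×10⁻⁸ × 0.0174 × 3.83×10^9 = 3.56 W.

Q ≈ 3.56 W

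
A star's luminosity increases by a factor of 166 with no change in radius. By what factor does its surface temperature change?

P ∝ T⁴ ⇒ T ∝ P^(1/4), so T scales by (166)^(1/4) = 3.59.

factor ≈ 3.59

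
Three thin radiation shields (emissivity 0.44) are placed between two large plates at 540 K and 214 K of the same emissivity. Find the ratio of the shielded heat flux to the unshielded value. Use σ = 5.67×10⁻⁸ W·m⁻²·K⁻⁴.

With N identical shields there are N+1 = 4 gaps in series, each with the same radiative resistance, so the flux falls to 1/(N+1) of its unshielded value.

ratio ≈ 0.250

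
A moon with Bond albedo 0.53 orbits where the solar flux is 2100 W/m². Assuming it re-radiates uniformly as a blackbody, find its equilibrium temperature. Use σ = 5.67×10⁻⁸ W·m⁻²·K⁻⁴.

Power absorbed = (1−a)S·πR²; power emitted = 4πR²σT⁴. Equating and cancelling πR²:
T = ((1−a)S / 4σ)^(1/4) = (987 / (4 × 5.67×10⁻⁸))^(1/4) = (4.35×10^9)^(1/4).
T = 257 K.

T ≈ 257 K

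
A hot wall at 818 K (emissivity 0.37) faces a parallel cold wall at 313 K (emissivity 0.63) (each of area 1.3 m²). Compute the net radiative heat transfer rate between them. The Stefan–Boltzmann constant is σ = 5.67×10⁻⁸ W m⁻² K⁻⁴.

Q ≈ 9820 W

For two large parallel gray plates, q = σ(T₁⁴ − T₂⁴) / (1/ε₁ + 1/ε₂ − 1).
1/ε₁ + 1/ε₂ − 1 = 1/0.37 + 1/0.63 − 1 = 3.290.
T₁⁴ − T₂⁴ = 4.48×10^11 − 9.60×10^9 = 4.38×10^11 K⁴.
q = 5.67×10⁻⁸ × 4.38×10^11 / 3.290 = 7550 W/m².
Q = q·A = 7550 × 1.3 = 9820 W.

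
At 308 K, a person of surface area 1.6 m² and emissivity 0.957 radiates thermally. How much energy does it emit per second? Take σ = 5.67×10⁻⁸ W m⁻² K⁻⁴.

P = εσAT⁴ = 0.957 × 5.67×10⁻⁸ × 1.60 × (308)⁴ = 0.957 × 5.67×10⁻⁸ × 1.60 × 9.00×10^9.
P = 781 W.

P ≈ 781 W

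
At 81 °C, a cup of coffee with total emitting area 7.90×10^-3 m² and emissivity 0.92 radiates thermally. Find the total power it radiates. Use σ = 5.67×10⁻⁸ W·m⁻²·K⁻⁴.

81 °C = 354 K.
Stefan–Boltzmann: P = εσAT⁴ = 0.92 × 5.67×10⁻⁸ × 7.90×10^-3 × (354)⁴ = 0.92 × 5.67×10⁻⁸ × 7.90×10^-3 × 1.57×10^10.
P = 6.47 W.

P ≈ 6.47 W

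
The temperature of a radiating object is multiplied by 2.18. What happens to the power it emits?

P ∝ T⁴, so the power scales as (2.18)⁴ = 22.6.

factor ≈ 22.6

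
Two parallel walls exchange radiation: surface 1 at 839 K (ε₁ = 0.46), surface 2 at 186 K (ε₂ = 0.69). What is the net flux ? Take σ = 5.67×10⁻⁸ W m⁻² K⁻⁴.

For two large parallel gray plates, q = σ(T₁⁴ − T₂⁴) / (1/ε₁ + 1/ε₂ − 1).
1/ε₁ + 1/ε₂ − 1 = 1/0.46 + 1/0.69 − 1 = 2.623.
T₁⁴ − T₂⁴ = 4.96×10^11 − 1.20×10^9 = 4.94×10^11 K⁴.
q = 5.67×10⁻⁸ × 4.94×10^11 / 2.623 = 10700 W/m².

q ≈ 10700 W/m²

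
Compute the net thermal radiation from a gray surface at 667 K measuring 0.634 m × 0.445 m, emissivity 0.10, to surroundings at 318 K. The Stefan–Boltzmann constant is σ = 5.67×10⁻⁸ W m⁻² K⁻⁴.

Q ≈ 300 W

A = 0.634 × 0.445 = 0.282 m².
Q = εσA(T⁴ − T_s⁴). T⁴ − T_s⁴ = (667)⁴ − (318)⁴ = 1.98×10^11 − 1.02×10^10 = 1.88×10^11 K⁴.
Q = 0.10 × 5.67×10⁻⁸ × 0.282 × 1.88×10^11 = 300 W.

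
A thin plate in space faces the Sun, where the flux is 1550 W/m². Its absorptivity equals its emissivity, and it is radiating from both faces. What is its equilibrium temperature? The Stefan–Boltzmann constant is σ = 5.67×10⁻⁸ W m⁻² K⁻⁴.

T ≈ 342 K

Absorbed flux αS = emitted flux 2εσT⁴ per unit area; with α = ε this gives T = (S/2σ)^(1/4).
T = (1550 / (2 × 5.67×10⁻⁸))^(1/4) = (1.37×10^10)^(1/4).
T = 342 K.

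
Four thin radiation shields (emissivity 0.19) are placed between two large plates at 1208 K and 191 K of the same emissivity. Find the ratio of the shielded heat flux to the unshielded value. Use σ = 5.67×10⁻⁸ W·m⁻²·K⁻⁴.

ratio ≈ 0.200

With N identical shields there are N+1 = 5 gaps in series, each with the same radiative resistance, so the flux falls to 1/(N+1) of its unshielded value.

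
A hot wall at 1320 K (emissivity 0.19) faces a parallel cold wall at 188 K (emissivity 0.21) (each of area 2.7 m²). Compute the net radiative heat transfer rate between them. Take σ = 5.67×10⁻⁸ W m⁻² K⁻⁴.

For two large parallel gray plates, q = σ(T₁⁴ − T₂⁴) / (1/ε₁ + 1/ε₂ − 1).
1/ε₁ + 1/ε₂ − 1 = 1/0.19 + 1/0.21 − 1 = 9.025.
T₁⁴ − T₂⁴ = 3.04×10^12 − 1.25×10^9 = 3.03×10^12 K⁴.
q = 5.67×10⁻⁸ × 3.03×10^12 / 9.025 = 19100 W/m².
Q = q·A = 19100 × 2.7 = 51500 W.

Q ≈ 51500 W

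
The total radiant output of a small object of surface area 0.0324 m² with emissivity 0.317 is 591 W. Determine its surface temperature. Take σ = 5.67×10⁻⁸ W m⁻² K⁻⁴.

From P = εσAT⁴, T = (P / εσA)^(1/4) = (591 / (0.317 × 5.67×10⁻⁸ × 0.0324))^(1/4).
T = (1.01×10^12)^(1/4) = 1000 K.

T ≈ 1000 K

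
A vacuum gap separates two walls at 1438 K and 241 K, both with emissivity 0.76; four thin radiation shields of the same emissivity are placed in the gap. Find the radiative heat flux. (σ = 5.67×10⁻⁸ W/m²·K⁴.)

Each of the 5 gaps contributes resistance (2/ε − 1) = 2/0.76 − 1 = 1.632; total = 8.158.
q = σ(T₁⁴ − T₂⁴) / 8.158 = 5.67×10⁻⁸ × 4.27×10^12 / 8.158 = 29700 W/m².

q ≈ 29700 W/m²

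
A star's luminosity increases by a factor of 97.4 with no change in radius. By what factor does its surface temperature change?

P ∝ T⁴ ⇒ T ∝ P^(1/4), so T scales by (97.4)^(1/4) = 3.14.

factor ≈ 3.14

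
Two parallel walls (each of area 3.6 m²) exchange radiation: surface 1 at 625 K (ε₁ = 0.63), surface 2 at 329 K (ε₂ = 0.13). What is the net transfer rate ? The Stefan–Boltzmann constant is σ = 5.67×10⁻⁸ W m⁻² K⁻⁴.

For two large parallel gray plates, q = σ(T₁⁴ − T₂⁴) / (1/ε₁ + 1/ε₂ − 1).
1/ε₁ + 1/ε₂ − 1 = 1/0.63 + 1/0.13 − 1 = 8.280.
T₁⁴ − T₂⁴ = 1.53×10^11 − 1.17×10^10 = 1.41×10^11 K⁴.
q = 5.67×10⁻⁸ × 1.41×10^11 / 8.280 = 965 W/m².
Q = q·A = 965 × 3.6 = 3470 W.

Q ≈ 3470 W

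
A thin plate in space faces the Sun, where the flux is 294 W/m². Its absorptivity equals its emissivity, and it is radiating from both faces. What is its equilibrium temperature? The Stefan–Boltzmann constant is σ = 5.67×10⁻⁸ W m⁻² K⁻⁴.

T ≈ 226 K

Absorbed flux αS = emitted flux 2εσT⁴ per unit area; with α = ε this gives T = (S/2σ)^(1/4).
T = (294 / (2 × 5.67×10⁻⁸))^(1/4) = (2.59×10^9)^(1/4).
T = 226 K.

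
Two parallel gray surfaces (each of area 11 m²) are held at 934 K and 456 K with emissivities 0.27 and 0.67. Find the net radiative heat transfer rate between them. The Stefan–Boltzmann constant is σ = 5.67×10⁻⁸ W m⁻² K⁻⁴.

For two large parallel gray plates, q = σ(T₁⁴ − T₂⁴) / (1/ε₁ + 1/ε₂ − 1).
1/ε₁ + 1/ε₂ − 1 = 1/0.27 + 1/0.67 − 1 = 4.196.
T₁⁴ − T₂⁴ = 7.61×10^11 − 4.32×10^10 = 7.18×10^11 K⁴.
q = 5.67×10⁻⁸ × 7.18×10^11 / 4.196 = 9700 W/m².
Q = q·A = 9700 × 11 = 1.07×10^5 W.

Q ≈ 1.07×10^5 W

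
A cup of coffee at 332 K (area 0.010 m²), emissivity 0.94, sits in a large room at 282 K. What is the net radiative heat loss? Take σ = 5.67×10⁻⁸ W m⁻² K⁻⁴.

Q = εσA(T⁴ − T_s⁴). T⁴ − T_s⁴ = (332)⁴ − (282)⁴ = 1.21×10^10 − 6.32×10^9 = 5.83×10^9 K⁴.
Q = 0.94 × 5.67×10⁻⁸ × 0.0100 × 5.83×10^9 = 3.10 W.

Q ≈ 3.10 W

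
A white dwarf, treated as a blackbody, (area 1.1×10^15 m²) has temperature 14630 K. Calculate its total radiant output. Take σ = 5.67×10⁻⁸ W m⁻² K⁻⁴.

P = σAT⁴ = 5.67×10⁻⁸ × 1.10×10^15 × (14630)⁴ = 5.67×10⁻⁸ × 1.10×10^15 × 4.58×10^16.
P = 2.86×10^24 W.

P ≈ 2.86×10^24 W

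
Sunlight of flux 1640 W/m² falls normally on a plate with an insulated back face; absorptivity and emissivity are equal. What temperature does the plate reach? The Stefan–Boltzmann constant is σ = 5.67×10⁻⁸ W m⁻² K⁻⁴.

Absorbed flux αS = emitted flux εσT⁴ (one radiating face); with α = ε, T = (S/σ)^(1/4).
T = (1640 / 5.67×10⁻⁸)^(1/4) = (2.89×10^10)^(1/4).
T = 412 K.

T ≈ 412 K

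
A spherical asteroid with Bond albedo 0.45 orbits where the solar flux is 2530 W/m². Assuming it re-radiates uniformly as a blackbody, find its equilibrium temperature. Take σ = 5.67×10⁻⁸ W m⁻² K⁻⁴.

T ≈ 280 K

Power absorbed = (1−a)S·πR²; power emitted = 4πR²σT⁴. Equating and cancelling πR²:
T = ((1−a)S / 4σ)^(1/4) = (1390 / (4 × 5.67×10⁻⁸))^(1/4) = (6.14×10^9)^(1/4).
T = 280 K.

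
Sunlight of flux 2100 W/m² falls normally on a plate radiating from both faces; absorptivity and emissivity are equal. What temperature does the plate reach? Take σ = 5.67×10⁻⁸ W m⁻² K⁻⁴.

Absorbed flux αS = emitted flux 2εσT⁴ per unit area; with α = ε this gives T = (S/2σ)^(1/4).
T = (2100 / (2 × 5.67×10⁻⁸))^(1/4) = (1.85×10^10)^(1/4).
T = 369 K.

T ≈ 369 K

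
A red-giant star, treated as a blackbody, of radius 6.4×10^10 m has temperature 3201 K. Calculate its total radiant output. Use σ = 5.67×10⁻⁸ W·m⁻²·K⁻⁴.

P ≈ 3.06×10^29 W

A = 4πr² = 4π × (6.4×10^10)² = 5.15×10^22 m².
P = σAT⁴ = 5.67×10⁻⁸ × 5.15×10^22 × (3201)⁴ = 5.67×10⁻⁸ × 5.15×10^22 × 1.05×10^14.
P = 3.06×10^29 W.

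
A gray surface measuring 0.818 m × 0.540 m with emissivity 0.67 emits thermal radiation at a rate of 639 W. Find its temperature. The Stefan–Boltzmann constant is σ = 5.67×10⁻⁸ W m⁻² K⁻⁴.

T ≈ 442 K

A = 0.818 × 0.540 = 0.442 m².
From P = εσAT⁴, T = (P / εσA)^(1/4) = (639 / (0.67 × 5.67×10⁻⁸ × 0.442))^(1/4).
T = (3.81×10^10)^(1/4) = 442 K.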